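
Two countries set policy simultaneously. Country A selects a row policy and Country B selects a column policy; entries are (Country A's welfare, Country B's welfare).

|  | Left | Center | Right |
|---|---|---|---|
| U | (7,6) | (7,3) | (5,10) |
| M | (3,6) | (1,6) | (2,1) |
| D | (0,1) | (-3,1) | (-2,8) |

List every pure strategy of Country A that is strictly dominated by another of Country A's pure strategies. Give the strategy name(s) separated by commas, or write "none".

M, D

Nothing dominates U: M at Left (7>3); D at Left (7>0).
M is strictly dominated by U (Left: 7>3, Center: 7>1, Right: 5>2).
U strictly dominates D — Left: 7>0, Center: 7>-3, Right: 5>-2.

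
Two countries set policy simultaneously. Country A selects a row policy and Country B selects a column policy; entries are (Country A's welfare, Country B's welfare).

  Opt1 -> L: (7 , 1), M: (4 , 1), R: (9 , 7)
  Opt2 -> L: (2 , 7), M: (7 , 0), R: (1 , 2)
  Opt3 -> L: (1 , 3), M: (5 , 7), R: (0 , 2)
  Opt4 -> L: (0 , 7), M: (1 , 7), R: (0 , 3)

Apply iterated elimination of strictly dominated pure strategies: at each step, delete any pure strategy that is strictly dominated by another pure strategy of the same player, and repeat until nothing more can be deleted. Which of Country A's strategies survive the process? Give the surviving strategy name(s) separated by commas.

Opt1

Country A's strategy Opt3 is strictly dominated by Opt2 (L: 2>1, M: 7>5, R: 1>0) and is removed.
Country A's strategy Opt4 is strictly dominated by Opt1 (L: 7>0, M: 4>1, R: 9>0) and is removed.
Column M is eliminated: R beats it against every remaining row (Opt1: 7>1, Opt2: 2>0).
Country A's strategy Opt2 is strictly dominated by Opt1 (L: 7>2, R: 9>1) and is removed.
Column L is eliminated: R beats it against every remaining row (Opt1: 7>1).
Among the remaining strategies, none is strictly dominated by another pure strategy of the same player, so the elimination stops.
Surviving strategies — Country A: {Opt1}; Country B: {R}.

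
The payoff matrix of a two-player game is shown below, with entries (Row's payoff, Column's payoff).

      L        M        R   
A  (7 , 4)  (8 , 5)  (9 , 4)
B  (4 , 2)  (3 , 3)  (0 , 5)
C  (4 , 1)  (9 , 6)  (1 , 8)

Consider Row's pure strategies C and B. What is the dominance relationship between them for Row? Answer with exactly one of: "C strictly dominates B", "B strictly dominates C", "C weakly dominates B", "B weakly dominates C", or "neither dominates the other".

Compare C to B across each opponent action: L: 4=4, M: 9>3, R: 1>0.
C is at least as good everywhere and strictly better somewhere (tied only at L), so C weakly but not strictly dominates B.

C weakly dominates B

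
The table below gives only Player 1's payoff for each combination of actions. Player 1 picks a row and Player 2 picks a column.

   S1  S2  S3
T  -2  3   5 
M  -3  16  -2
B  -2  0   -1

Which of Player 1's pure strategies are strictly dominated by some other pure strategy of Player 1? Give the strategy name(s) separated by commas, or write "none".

none

T is not dominated — it holds its own against M at S1 (-2>-3); B at S1 (-2=-2).
M is not dominated — it holds its own against T at S2 (16>3); B at S2 (16>0).
Nothing dominates B: T at S1 (-2=-2); M at S1 (-2>-3).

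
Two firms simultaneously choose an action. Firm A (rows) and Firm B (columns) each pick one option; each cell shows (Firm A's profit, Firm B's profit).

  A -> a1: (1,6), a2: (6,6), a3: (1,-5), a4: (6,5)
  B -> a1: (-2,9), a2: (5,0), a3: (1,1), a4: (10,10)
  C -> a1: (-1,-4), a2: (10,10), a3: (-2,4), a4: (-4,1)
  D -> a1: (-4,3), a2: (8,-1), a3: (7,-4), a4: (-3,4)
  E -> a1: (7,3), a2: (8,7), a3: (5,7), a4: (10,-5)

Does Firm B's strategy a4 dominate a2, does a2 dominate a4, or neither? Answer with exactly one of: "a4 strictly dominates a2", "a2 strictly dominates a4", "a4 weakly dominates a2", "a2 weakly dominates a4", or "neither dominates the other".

Compare a4 to a2 across every action of Firm A: A: 5<6, B: 10>0, C: 1<10, D: 4>-1, E: -5<7.
a4 does better at B, D but worse at A, C, E; neither strategy dominates the other.

neither dominates the other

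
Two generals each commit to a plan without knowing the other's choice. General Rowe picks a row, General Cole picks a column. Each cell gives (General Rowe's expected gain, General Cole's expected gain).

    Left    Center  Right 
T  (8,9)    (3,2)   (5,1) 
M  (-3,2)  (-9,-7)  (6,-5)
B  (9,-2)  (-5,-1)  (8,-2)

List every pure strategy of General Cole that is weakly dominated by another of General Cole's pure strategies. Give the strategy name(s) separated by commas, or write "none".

Left is not dominated — it holds its own against Center at T (9>2); Right at T (9>1).
Center is not dominated — it holds its own against Left at B (-1>-2); Right at T (2>1).
Left weakly dominates Right — T: 9>1, M: 2>-5, B: -2=-2.

Right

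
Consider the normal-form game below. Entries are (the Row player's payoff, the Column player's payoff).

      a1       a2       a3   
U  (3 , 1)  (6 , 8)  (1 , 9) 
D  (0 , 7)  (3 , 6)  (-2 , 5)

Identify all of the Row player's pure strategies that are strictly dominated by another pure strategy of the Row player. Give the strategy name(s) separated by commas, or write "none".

Nothing dominates U: D at a1 (3>0).
D is strictly dominated by U (a1: 3>0, a2: 6>3, a3: 1>-2).

D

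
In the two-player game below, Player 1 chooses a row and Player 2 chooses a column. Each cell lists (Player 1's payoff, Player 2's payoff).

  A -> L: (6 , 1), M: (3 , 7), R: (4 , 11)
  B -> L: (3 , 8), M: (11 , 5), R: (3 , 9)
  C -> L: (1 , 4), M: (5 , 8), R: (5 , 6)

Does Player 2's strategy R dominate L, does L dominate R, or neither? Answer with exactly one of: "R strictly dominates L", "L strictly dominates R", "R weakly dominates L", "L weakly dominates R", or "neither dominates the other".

R strictly dominates L

Compare R to L across each choice by Player 1: A: 11>1, B: 9>8, C: 6>4.
Every comparison favours R, so R strictly dominates L.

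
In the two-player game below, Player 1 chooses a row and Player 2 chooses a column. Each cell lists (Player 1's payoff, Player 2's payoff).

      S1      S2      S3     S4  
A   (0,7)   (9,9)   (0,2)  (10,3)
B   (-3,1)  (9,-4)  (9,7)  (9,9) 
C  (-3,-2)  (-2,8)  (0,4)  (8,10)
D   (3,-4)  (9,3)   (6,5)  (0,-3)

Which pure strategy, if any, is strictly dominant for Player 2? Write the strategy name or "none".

none

S1 fails to dominate S2 at A (7<9).
S2 fails to dominate S1 at B (-4<1).
S3 fails to dominate S1 at A (2<7).
S4 fails to dominate S1 at A (3<7).
No single strategy dominates all the others.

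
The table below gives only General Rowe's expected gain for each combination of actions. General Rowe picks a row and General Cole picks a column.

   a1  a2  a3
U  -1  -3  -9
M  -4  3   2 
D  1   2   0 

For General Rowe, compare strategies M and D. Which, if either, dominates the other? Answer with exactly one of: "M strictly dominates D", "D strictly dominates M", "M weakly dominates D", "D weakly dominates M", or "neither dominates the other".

Compare M to D across every action of General Cole: a1: -4<1, a2: 3>2, a3: 2>0.
M does better at a2, a3 but worse at a1; neither strategy dominates the other.

neither dominates the other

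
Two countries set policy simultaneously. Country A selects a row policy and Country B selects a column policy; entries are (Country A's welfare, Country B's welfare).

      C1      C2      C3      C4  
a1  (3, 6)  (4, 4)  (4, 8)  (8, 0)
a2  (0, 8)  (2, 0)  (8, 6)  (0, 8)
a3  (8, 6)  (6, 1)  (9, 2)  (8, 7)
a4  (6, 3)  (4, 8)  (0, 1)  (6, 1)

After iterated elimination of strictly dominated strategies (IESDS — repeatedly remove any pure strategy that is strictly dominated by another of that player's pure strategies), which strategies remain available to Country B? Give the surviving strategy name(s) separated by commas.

C1, C3, C4

For Country A, a3 strictly dominates a2 on the remaining columns (C1: 8>0, C2: 6>2, C3: 9>8, C4: 8>0); eliminate a2.
Row a4 is eliminated: a3 beats it against every remaining column (C1: 8>6, C2: 6>4, C3: 9>0, C4: 8>6).
Column C2 is eliminated: C1 beats it against every remaining row (a1: 6>4, a3: 6>1).
Among the remaining strategies, none is strictly dominated by another pure strategy of the same player, so the elimination stops.
Surviving strategies — Country A: {a1, a3}; Country B: {C1, C3, C4}.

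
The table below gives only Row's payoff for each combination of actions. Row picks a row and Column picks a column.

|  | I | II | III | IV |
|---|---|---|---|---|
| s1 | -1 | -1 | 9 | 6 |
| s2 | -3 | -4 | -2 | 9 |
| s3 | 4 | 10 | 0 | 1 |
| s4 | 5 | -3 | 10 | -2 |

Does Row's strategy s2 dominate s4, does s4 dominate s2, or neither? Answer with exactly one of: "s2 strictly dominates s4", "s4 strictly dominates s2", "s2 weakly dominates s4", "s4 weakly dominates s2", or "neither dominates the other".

neither dominates the other

s2's payoffs vs s4's, by Column's action — I: -3<5, II: -4<-3, III: -2<10, IV: 9>-2.
s2 does better at IV but worse at I, II, III; neither strategy dominates the other.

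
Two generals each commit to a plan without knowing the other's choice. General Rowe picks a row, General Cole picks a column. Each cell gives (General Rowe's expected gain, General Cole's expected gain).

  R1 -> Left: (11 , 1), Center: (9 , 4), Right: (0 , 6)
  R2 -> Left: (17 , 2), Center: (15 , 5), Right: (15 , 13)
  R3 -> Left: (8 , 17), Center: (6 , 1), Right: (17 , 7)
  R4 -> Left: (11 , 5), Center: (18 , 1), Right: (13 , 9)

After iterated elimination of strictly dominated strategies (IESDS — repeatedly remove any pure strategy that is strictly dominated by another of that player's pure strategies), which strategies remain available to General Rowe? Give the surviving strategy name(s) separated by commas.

R2, R3

General Rowe's strategy R1 is strictly dominated by R2 (Left: 17>11, Center: 15>9, Right: 15>0) and is removed.
For General Cole, Right strictly dominates Center on the remaining rows (R2: 13>5, R3: 7>1, R4: 9>1); eliminate Center.
For General Rowe, R2 strictly dominates R4 on the remaining columns (Left: 17>11, Right: 15>13); eliminate R4.
Among the remaining strategies, none is strictly dominated by another pure strategy of the same player, so the elimination stops.
Surviving strategies — General Rowe: {R2, R3}; General Cole: {Left, Right}.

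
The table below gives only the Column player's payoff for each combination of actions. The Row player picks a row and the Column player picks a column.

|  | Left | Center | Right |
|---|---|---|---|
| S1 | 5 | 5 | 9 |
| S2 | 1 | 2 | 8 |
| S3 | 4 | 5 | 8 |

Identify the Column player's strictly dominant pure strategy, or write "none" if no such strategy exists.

Right

Right vs Left: S1: 9>5, S2: 8>1, S3: 8>4.
Right vs Center: S1: 9>5, S2: 8>2, S3: 8>5.
Right strictly beats every other strategy against every opponent action, so it is strictly dominant.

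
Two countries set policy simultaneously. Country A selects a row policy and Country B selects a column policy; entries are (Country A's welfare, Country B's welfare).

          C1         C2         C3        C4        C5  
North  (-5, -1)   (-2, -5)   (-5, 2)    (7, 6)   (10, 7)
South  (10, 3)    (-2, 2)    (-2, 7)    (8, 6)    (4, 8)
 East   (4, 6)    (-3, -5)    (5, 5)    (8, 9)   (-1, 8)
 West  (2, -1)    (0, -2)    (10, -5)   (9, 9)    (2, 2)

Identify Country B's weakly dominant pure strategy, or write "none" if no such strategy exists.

C1 fails to dominate C3 at North (-1<2).
C2 fails to dominate C1 at North (-5<-1).
C3 fails to dominate C1 at East (5<6).
C4 fails to dominate C3 at South (6<7).
C5 fails to dominate C4 at East (8<9).
No single strategy dominates all the others.

none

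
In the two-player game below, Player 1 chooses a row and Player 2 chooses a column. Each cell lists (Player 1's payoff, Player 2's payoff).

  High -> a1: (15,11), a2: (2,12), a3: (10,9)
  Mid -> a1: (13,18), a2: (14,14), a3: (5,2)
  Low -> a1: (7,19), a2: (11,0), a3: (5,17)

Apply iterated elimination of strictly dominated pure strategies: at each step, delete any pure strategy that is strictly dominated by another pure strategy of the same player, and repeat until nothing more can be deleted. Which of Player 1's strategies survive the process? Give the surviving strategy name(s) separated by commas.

Column a3 is eliminated: a1 beats it against every remaining row (High: 11>9, Mid: 18>2, Low: 19>17).
For Player 1, Mid strictly dominates Low on the remaining columns (a1: 13>7, a2: 14>11); eliminate Low.
Among the remaining strategies, none is strictly dominated by another pure strategy of the same player, so the elimination stops.
Surviving strategies — Player 1: {High, Mid}; Player 2: {a1, a2}.

High, Mid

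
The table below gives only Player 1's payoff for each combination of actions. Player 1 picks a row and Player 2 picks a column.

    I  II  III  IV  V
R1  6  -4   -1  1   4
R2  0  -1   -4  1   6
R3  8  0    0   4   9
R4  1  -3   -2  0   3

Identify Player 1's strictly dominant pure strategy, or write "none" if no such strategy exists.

R3

R3 vs R1: I: 8>6, II: 0>-4, III: 0>-1, IV: 4>1, V: 9>4.
R3 vs R2: I: 8>0, II: 0>-1, III: 0>-4, IV: 4>1, V: 9>6.
R3 vs R4: I: 8>1, II: 0>-3, III: 0>-2, IV: 4>0, V: 9>3.
R3 strictly beats every other strategy against every opponent action, so it is strictly dominant.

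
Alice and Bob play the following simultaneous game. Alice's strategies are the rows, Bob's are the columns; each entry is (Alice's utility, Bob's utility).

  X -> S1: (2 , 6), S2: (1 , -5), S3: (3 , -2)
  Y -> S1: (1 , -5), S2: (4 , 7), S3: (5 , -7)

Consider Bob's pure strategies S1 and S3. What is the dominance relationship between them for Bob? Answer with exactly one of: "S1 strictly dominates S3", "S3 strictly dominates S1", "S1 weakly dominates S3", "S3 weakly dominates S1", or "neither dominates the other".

Compare S1 to S3 across each opponent action: X: 6>-2, Y: -5>-7.
Every comparison favours S1, so S1 strictly dominates S3.

S1 strictly dominates S3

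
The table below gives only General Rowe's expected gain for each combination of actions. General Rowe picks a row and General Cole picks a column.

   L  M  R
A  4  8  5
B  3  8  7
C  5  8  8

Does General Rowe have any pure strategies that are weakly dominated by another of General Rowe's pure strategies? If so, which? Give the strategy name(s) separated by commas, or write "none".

A is weakly dominated by C (L: 5>4, M: 8=8, R: 8>5).
B is weakly dominated by C (L: 5>3, M: 8=8, R: 8>7).
C is not dominated — it holds its own against A at L (5>4); B at L (5>3).

A, B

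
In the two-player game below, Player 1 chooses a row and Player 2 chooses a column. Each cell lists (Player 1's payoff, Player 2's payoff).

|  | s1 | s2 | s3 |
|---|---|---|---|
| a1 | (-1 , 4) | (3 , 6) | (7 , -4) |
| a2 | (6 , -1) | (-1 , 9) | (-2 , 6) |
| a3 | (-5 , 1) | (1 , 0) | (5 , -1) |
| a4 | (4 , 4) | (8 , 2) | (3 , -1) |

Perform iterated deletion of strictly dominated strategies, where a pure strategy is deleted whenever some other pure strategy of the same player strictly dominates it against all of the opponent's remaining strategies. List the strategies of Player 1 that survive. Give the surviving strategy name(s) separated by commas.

For Player 1, a1 strictly dominates a3 on the remaining columns (s1: -1>-5, s2: 3>1, s3: 7>5); eliminate a3.
For Player 2, s2 strictly dominates s3 on the remaining rows (a1: 6>-4, a2: 9>6, a4: 2>-1); eliminate s3.
Player 1's strategy a1 is strictly dominated by a4 (s1: 4>-1, s2: 8>3) and is removed.
Among the remaining strategies, none is strictly dominated by another pure strategy of the same player, so the elimination stops.
Surviving strategies — Player 1: {a2, a4}; Player 2: {s1, s2}.

a2, a4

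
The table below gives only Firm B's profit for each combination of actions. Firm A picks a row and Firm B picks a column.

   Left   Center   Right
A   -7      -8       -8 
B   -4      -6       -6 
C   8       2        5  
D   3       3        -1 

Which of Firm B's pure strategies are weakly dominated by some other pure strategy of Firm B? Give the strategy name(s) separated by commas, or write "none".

Center, Right

Left: no other strategy beats it everywhere (Center at A (-7>-8); Right at A (-7>-8)).
Center: dominated, since Left does at least as well everywhere (A: -7>-8, B: -4>-6, C: 8>2, D: 3=3).
Right: dominated, since Left does at least as well everywhere (A: -7>-8, B: -4>-6, C: 8>5, D: 3>-1).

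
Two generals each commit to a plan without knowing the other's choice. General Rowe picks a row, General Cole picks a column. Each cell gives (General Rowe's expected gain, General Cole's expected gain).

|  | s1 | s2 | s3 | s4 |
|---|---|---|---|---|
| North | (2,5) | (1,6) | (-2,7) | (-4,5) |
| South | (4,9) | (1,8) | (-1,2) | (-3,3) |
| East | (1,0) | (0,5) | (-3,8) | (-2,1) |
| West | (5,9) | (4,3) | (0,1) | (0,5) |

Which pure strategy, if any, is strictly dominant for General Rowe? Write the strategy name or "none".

West

West vs North: s1: 5>2, s2: 4>1, s3: 0>-2, s4: 0>-4.
West vs South: s1: 5>4, s2: 4>1, s3: 0>-1, s4: 0>-3.
West vs East: s1: 5>1, s2: 4>0, s3: 0>-3, s4: 0>-2.
West strictly beats every other strategy against every opponent action, so it is strictly dominant.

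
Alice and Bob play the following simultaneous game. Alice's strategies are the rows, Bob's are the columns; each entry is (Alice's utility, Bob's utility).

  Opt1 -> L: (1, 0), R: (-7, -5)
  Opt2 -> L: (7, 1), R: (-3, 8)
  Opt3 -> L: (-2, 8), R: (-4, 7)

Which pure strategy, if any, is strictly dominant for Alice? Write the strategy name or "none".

Opt2 vs Opt1: L: 7>1, R: -3>-7.
Opt2 vs Opt3: L: 7>-2, R: -3>-4.
Opt2 strictly beats every other strategy against every opponent action, so it is strictly dominant.

Opt2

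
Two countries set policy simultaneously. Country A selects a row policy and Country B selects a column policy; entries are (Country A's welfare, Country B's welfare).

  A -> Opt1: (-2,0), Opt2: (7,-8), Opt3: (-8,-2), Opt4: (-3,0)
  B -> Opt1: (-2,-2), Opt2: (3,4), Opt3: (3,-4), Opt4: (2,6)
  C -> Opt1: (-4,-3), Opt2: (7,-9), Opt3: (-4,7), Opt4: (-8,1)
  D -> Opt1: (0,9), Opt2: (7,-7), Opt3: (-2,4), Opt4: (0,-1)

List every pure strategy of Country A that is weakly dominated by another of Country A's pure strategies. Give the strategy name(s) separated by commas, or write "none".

A is weakly dominated by D (Opt1: 0>-2, Opt2: 7=7, Opt3: -2>-8, Opt4: 0>-3).
B: no other strategy beats it everywhere (A at Opt3 (3>-8); C at Opt1 (-2>-4); D at Opt3 (3>-2)).
C is weakly dominated by D (Opt1: 0>-4, Opt2: 7=7, Opt3: -2>-4, Opt4: 0>-8).
Nothing dominates D: A at Opt1 (0>-2); B at Opt1 (0>-2); C at Opt1 (0>-4).

A, C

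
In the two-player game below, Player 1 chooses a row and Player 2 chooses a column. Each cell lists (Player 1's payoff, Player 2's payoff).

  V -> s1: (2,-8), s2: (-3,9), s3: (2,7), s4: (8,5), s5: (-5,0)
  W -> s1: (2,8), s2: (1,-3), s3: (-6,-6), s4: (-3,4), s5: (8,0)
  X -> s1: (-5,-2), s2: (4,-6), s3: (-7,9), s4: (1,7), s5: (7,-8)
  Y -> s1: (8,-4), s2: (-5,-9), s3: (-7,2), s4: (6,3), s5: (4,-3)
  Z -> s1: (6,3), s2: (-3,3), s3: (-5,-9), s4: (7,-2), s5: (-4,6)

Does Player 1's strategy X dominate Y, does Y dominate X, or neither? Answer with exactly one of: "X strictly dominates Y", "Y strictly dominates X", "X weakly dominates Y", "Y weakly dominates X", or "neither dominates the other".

Compare X to Y across each opponent action: s1: -5<8, s2: 4>-5, s3: -7=-7, s4: 1<6, s5: 7>4.
X does better at s2, s5 but worse at s1, s4; neither strategy dominates the other.

neither dominates the other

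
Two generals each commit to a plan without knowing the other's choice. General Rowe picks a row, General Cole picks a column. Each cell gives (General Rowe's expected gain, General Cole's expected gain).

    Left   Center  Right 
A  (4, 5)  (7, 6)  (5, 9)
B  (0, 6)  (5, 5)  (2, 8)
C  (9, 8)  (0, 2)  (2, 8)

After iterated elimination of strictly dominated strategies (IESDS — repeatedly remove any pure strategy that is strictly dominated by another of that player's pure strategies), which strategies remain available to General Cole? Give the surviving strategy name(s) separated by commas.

Left, Right

Row B is eliminated: A beats it against every remaining column (Left: 4>0, Center: 7>5, Right: 5>2).
Column Center is eliminated: Right beats it against every remaining row (A: 9>6, C: 8>2).
Among the remaining strategies, none is strictly dominated by another pure strategy of the same player, so the elimination stops.
Surviving strategies — General Rowe: {A, C}; General Cole: {Left, Right}.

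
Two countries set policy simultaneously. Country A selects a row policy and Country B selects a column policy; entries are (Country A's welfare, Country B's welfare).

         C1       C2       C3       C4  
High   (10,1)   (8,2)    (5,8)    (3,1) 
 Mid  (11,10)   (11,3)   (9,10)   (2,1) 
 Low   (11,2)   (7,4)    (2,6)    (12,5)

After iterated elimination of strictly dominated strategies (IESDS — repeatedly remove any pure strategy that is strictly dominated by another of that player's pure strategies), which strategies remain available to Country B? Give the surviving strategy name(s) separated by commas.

C1, C3

For Country B, C3 strictly dominates C2 on the remaining rows (High: 8>2, Mid: 10>3, Low: 6>4); eliminate C2.
Column C4 is eliminated: C3 beats it against every remaining row (High: 8>1, Mid: 10>1, Low: 6>5).
For Country A, Mid strictly dominates High on the remaining columns (C1: 11>10, C3: 9>5); eliminate High.
Among the remaining strategies, none is strictly dominated by another pure strategy of the same player, so the elimination stops.
Surviving strategies — Country A: {Mid, Low}; Country B: {C1, C3}.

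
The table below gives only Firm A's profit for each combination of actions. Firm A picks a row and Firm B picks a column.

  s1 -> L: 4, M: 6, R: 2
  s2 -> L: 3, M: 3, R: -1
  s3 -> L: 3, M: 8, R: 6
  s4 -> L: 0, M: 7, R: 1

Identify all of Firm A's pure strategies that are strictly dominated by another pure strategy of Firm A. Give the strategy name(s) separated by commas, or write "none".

s2, s4

Nothing dominates s1: s2 at L (4>3); s3 at L (4>3); s4 at L (4>0).
s2 is strictly dominated by s1 (L: 4>3, M: 6>3, R: 2>-1).
Nothing dominates s3: s1 at M (8>6); s2 at L (3=3); s4 at L (3>0).
s4 is strictly dominated by s3 (L: 3>0, M: 8>7, R: 6>1).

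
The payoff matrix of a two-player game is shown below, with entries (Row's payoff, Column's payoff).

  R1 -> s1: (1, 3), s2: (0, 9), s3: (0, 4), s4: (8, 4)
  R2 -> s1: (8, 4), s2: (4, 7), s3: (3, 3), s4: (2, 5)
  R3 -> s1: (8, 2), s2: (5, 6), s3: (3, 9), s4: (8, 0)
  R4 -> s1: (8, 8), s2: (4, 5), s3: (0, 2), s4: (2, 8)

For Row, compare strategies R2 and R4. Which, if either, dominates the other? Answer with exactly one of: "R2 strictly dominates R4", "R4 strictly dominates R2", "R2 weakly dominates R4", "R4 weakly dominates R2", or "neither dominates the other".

Compare R2 to R4 across each choice by Column: s1: 8=8, s2: 4=4, s3: 3>0, s4: 2=2.
R2 is at least as good everywhere and strictly better somewhere (tied only at s1, s2, s4), so R2 weakly but not strictly dominates R4.

R2 weakly dominates R4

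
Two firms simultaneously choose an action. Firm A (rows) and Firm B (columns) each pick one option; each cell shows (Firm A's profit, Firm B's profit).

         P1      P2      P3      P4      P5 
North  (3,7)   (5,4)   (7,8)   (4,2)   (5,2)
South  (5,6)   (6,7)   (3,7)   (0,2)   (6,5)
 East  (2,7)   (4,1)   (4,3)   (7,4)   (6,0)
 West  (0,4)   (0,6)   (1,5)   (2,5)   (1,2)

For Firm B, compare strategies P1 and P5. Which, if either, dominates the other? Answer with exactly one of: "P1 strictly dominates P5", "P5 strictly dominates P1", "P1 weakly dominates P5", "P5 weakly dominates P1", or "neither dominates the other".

P1 strictly dominates P5

Compare P1 to P5 across each opponent action: North: 7>2, South: 6>5, East: 7>0, West: 4>2.
P1 gives a strictly higher payoff against each opponent action, so P1 strictly dominates P5.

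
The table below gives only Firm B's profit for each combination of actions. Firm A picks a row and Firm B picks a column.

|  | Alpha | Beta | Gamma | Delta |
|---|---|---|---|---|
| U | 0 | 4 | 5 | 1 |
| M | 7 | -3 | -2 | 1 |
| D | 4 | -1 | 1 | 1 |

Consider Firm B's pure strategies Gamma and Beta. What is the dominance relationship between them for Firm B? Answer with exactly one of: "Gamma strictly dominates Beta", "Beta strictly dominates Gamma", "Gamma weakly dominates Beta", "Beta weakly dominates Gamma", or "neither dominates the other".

Gamma's payoffs vs Beta's, by Firm A's action — U: 5>4, M: -2>-3, D: 1>-1.
Every comparison favours Gamma, so Gamma strictly dominates Beta.

Gamma strictly dominates Beta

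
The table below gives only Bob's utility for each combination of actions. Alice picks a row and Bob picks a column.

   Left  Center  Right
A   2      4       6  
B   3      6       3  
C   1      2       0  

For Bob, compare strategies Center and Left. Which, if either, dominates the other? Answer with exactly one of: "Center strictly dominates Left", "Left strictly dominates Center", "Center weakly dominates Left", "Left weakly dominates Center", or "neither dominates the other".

Center's payoffs vs Left's, by Alice's action — A: 4>2, B: 6>3, C: 2>1.
Every comparison favours Center, so Center strictly dominates Left.

Center strictly dominates Left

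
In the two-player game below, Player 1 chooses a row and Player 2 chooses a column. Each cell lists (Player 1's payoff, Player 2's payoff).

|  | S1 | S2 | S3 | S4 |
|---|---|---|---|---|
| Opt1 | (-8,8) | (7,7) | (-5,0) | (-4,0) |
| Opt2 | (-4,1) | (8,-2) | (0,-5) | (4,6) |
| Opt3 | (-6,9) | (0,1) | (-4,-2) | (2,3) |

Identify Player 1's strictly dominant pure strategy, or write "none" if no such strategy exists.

Opt2

Opt2 vs Opt1: S1: -4>-8, S2: 8>7, S3: 0>-5, S4: 4>-4.
Opt2 vs Opt3: S1: -4>-6, S2: 8>0, S3: 0>-4, S4: 4>2.
Opt2 strictly beats every other strategy against every opponent action, so it is strictly dominant.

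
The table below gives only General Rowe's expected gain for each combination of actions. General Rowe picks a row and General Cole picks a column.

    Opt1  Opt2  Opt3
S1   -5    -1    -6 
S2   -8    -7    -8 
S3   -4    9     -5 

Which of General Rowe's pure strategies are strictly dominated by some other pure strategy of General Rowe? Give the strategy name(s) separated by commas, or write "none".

S1: dominated, since S3 does at least as well everywhere (Opt1: -4>-5, Opt2: 9>-1, Opt3: -5>-6).
S1 strictly dominates S2 — Opt1: -5>-8, Opt2: -1>-7, Opt3: -6>-8.
S3: no other strategy beats it everywhere (S1 at Opt1 (-4>-5); S2 at Opt1 (-4>-8)).

S1, S2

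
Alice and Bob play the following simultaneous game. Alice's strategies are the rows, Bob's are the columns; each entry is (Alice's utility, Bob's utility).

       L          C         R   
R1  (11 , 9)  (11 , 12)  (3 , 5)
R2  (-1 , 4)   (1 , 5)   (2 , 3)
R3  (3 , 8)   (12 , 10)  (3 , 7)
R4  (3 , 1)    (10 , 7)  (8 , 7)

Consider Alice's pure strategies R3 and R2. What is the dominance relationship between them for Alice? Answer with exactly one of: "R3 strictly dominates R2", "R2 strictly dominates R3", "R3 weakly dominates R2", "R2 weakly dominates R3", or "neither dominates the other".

R3's payoffs vs R2's, by Bob's action — L: 3>-1, C: 12>1, R: 3>2.
R3 gives a strictly higher payoff against each opponent action, so R3 strictly dominates R2.

R3 strictly dominates R2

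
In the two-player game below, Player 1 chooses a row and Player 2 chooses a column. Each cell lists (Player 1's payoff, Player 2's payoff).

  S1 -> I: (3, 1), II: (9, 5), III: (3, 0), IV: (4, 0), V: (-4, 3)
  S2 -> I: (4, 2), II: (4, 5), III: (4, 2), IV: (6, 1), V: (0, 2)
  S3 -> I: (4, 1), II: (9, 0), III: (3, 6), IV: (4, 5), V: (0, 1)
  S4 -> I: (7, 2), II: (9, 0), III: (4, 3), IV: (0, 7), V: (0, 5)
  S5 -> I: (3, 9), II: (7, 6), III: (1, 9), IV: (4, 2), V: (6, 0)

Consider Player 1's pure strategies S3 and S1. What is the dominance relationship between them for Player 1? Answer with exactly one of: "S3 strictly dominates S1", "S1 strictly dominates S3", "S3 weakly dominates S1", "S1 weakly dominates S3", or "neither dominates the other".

S3 weakly dominates S1

Compare S3 to S1 across each choice by Player 2: I: 4>3, II: 9=9, III: 3=3, IV: 4=4, V: 0>-4.
S3 is at least as good everywhere and strictly better somewhere (tied only at II, III, IV), so S3 weakly but not strictly dominates S1.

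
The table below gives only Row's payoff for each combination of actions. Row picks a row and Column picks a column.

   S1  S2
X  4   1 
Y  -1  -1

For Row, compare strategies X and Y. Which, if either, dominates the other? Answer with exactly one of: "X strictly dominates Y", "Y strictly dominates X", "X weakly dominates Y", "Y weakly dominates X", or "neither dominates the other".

X strictly dominates Y

X's payoffs vs Y's, by Column's action — S1: 4>-1, S2: 1>-1.
X gives a strictly higher payoff against each opponent action, so X strictly dominates Y.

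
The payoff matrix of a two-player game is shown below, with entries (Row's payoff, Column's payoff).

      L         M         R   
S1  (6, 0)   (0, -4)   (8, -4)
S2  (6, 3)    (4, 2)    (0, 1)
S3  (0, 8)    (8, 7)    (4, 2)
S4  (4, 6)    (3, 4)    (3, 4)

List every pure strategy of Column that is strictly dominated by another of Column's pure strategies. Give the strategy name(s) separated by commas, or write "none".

L: no other strategy beats it everywhere (M at S1 (0>-4); R at S1 (0>-4)).
L strictly dominates M — S1: 0>-4, S2: 3>2, S3: 8>7, S4: 6>4.
R: dominated, since L does at least as well everywhere (S1: 0>-4, S2: 3>1, S3: 8>2, S4: 6>4).

M, R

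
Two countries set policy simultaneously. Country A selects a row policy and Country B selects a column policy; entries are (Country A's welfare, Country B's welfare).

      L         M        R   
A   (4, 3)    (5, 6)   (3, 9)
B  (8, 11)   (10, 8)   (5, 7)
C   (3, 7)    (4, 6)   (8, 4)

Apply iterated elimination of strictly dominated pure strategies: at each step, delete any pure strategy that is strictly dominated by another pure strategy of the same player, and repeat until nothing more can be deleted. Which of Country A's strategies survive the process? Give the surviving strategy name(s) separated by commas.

B

Row A is eliminated: B beats it against every remaining column (L: 8>4, M: 10>5, R: 5>3).
For Country B, L strictly dominates M on the remaining rows (B: 11>8, C: 7>6); eliminate M.
Column R is eliminated: L beats it against every remaining row (B: 11>7, C: 7>4).
For Country A, B strictly dominates C on the remaining columns (L: 8>3); eliminate C.
Among the remaining strategies, none is strictly dominated by another pure strategy of the same player, so the elimination stops.
Surviving strategies — Country A: {B}; Country B: {L}.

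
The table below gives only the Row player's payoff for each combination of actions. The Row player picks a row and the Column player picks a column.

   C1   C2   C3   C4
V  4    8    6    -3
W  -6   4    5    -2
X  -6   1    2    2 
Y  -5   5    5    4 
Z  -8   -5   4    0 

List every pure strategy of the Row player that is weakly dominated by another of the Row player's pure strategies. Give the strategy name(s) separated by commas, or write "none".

W, X, Z

Nothing dominates V: W at C1 (4>-6); X at C1 (4>-6); Y at C1 (4>-5); Z at C1 (4>-8).
W is weakly dominated by Y (C1: -5>-6, C2: 5>4, C3: 5=5, C4: 4>-2).
Y weakly dominates X — C1: -5>-6, C2: 5>1, C3: 5>2, C4: 4>2.
Y is not dominated — it holds its own against V at C4 (4>-3); W at C1 (-5>-6); X at C1 (-5>-6); Z at C1 (-5>-8).
Y weakly dominates Z — C1: -5>-8, C2: 5>-5, C3: 5>4, C4: 4>0.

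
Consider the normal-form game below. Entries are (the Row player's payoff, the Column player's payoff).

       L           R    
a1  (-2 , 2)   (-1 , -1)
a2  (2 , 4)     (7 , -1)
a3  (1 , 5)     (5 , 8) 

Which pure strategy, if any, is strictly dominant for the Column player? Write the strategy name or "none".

none

L fails to dominate R at a3 (5<8).
R fails to dominate L at a1 (-1<2).
No single strategy dominates all the others.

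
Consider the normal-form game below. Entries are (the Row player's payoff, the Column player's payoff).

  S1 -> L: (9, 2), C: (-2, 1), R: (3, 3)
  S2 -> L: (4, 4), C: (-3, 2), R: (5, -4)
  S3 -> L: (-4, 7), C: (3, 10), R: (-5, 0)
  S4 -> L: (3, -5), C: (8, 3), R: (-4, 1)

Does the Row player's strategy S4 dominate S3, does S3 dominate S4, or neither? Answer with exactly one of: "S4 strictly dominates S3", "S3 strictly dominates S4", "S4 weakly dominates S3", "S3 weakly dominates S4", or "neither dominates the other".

S4 strictly dominates S3

Compare S4 to S3 across each choice by the Column player: L: 3>-4, C: 8>3, R: -4>-5.
S4 gives a strictly higher payoff against each choice by the Column player, so S4 strictly dominates S3.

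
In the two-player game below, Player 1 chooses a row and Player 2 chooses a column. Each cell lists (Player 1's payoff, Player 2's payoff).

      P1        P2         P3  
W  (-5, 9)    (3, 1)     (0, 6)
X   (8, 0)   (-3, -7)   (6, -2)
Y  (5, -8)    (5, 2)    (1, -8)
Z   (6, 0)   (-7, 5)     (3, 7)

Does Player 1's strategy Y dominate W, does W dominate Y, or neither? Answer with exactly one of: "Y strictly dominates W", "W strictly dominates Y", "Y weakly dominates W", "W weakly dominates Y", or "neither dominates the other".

Y strictly dominates W

Compare Y to W across every action of Player 2: P1: 5>-5, P2: 5>3, P3: 1>0.
Every comparison favours Y, so Y strictly dominates W.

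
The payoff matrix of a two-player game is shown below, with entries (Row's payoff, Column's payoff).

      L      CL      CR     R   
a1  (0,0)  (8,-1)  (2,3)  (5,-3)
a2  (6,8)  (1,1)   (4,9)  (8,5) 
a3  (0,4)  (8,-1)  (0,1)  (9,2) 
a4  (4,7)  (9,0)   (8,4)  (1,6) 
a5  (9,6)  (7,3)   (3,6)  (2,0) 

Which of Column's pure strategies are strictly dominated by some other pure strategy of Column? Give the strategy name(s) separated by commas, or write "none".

CL, R

L is not dominated — it holds its own against CL at a1 (0>-1); CR at a3 (4>1); R at a1 (0>-3).
CL: dominated, since L does at least as well everywhere (a1: 0>-1, a2: 8>1, a3: 4>-1, a4: 7>0, a5: 6>3).
CR: no other strategy beats it everywhere (L at a1 (3>0); CL at a1 (3>-1); R at a1 (3>-3)).
L strictly dominates R — a1: 0>-3, a2: 8>5, a3: 4>2, a4: 7>6, a5: 6>0.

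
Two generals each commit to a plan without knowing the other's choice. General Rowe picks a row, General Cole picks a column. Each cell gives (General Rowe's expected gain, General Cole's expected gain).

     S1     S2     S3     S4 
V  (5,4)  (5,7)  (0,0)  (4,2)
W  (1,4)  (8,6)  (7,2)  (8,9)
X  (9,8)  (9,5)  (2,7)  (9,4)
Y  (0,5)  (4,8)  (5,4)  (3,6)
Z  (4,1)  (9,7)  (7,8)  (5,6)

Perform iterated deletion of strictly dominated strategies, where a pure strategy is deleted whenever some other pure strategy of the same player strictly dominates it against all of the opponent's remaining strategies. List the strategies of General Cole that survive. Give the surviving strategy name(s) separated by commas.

General Rowe's strategy V is strictly dominated by X (S1: 9>5, S2: 9>5, S3: 2>0, S4: 9>4) and is removed.
Row Y is eliminated: W beats it against every remaining column (S1: 1>0, S2: 8>4, S3: 7>5, S4: 8>3).
Among the remaining strategies, none is strictly dominated by another pure strategy of the same player, so the elimination stops.
Surviving strategies — General Rowe: {W, X, Z}; General Cole: {S1, S2, S3, S4}.

S1, S2, S3, S4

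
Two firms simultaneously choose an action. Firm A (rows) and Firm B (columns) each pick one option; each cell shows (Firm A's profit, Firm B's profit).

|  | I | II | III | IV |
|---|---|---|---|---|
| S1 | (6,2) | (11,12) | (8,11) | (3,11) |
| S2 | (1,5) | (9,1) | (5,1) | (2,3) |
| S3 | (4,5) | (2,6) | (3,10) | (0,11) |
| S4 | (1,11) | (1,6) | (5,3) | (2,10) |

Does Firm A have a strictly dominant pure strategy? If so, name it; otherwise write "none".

S1 vs S2: I: 6>1, II: 11>9, III: 8>5, IV: 3>2.
S1 vs S3: I: 6>4, II: 11>2, III: 8>3, IV: 3>0.
S1 vs S4: I: 6>1, II: 11>1, III: 8>5, IV: 3>2.
S1 strictly beats every other strategy against every opponent action, so it is strictly dominant.

S1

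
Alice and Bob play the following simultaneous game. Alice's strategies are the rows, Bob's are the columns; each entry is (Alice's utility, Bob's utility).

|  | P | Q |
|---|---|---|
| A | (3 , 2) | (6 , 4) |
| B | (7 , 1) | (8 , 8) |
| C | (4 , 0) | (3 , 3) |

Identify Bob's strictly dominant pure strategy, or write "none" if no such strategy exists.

Q vs P: A: 4>2, B: 8>1, C: 3>0.
Q strictly beats every other strategy against every opponent action, so it is strictly dominant.

Q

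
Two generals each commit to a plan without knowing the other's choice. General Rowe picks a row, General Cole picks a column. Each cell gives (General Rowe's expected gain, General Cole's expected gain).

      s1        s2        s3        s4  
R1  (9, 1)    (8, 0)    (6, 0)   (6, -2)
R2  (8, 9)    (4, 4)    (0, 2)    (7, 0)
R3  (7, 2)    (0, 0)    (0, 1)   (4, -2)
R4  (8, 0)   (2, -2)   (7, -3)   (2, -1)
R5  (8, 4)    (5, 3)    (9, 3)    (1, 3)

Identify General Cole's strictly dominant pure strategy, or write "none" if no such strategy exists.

s1 vs s2: R1: 1>0, R2: 9>4, R3: 2>0, R4: 0>-2, R5: 4>3.
s1 vs s3: R1: 1>0, R2: 9>2, R3: 2>1, R4: 0>-3, R5: 4>3.
s1 vs s4: R1: 1>-2, R2: 9>0, R3: 2>-2, R4: 0>-1, R5: 4>3.
s1 strictly beats every other strategy against every opponent action, so it is strictly dominant.

s1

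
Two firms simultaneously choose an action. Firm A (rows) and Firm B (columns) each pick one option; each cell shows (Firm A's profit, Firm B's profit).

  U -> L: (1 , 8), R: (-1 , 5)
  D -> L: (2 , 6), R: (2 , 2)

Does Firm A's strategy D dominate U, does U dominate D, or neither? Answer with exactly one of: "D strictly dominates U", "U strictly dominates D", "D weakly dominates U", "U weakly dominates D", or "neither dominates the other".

D's payoffs vs U's, by Firm B's action — L: 2>1, R: 2>-1.
D gives a strictly higher payoff against each choice by Firm B, so D strictly dominates U.

D strictly dominates U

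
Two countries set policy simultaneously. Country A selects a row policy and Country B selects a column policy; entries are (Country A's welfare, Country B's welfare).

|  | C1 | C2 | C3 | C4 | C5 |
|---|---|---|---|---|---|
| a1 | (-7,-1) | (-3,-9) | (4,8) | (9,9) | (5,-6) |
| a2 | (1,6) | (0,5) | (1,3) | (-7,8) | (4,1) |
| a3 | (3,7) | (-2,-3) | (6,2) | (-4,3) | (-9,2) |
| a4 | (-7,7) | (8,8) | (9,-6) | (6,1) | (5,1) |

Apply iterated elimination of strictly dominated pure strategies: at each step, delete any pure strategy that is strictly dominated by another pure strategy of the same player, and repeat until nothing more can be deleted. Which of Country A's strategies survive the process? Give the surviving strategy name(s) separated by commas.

Column C3 is eliminated: C4 beats it against every remaining row (a1: 9>8, a2: 8>3, a3: 3>2, a4: 1>-6).
For Country B, C1 strictly dominates C5 on the remaining rows (a1: -1>-6, a2: 6>1, a3: 7>2, a4: 7>1); eliminate C5.
Among the remaining strategies, none is strictly dominated by another pure strategy of the same player, so the elimination stops.
Surviving strategies — Country A: {a1, a2, a3, a4}; Country B: {C1, C2, C4}.

a1, a2, a3, a4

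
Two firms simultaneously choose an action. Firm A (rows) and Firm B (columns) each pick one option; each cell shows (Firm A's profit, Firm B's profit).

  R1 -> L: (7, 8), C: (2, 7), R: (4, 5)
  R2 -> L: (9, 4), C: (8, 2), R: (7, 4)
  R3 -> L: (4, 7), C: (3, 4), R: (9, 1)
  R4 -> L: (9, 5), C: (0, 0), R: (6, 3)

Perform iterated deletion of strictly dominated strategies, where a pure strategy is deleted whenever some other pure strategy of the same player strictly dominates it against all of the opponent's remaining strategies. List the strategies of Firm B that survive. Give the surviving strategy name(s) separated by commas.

For Firm A, R2 strictly dominates R1 on the remaining columns (L: 9>7, C: 8>2, R: 7>4); eliminate R1.
Column C is eliminated: L beats it against every remaining row (R2: 4>2, R3: 7>4, R4: 5>0).
Among the remaining strategies, none is strictly dominated by another pure strategy of the same player, so the elimination stops.
Surviving strategies — Firm A: {R2, R3, R4}; Firm B: {L, R}.

L, R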